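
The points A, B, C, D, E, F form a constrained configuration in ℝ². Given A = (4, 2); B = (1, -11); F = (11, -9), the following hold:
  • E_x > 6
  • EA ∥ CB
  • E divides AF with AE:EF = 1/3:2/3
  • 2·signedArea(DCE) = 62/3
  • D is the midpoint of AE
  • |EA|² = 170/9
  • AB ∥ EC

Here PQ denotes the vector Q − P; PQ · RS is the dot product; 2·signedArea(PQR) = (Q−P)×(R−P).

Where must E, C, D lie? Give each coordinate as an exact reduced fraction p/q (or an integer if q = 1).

1. E_x = 19/3  [E divides AF with AE:EF = 1/3:2/3]
2. E_y = -5/3  [E divides AF with AE:EF = 1/3:2/3]
   → E = (19/3, -5/3)
3. C_x = 10/3  [EA ∥ CB ∩ AB ∥ EC]
4. C_y = -44/3  [EA ∥ CB ∩ AB ∥ EC]
   → C = (10/3, -44/3)
5. D_x = 31/6  [D is the midpoint of AE]
6. D_y = 1/6  [D is the midpoint of AE]
   → D = (31/6, 1/6)

C = (10/3, -44/3)
D = (31/6, 1/6)
E = (19/3, -5/3)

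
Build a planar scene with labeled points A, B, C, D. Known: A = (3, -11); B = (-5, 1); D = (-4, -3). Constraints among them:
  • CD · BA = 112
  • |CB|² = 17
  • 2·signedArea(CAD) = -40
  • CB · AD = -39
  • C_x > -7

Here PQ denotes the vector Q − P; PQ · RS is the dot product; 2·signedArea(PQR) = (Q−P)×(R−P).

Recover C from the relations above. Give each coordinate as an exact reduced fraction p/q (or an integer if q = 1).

1. C_x = -6  [2·signedArea(CAD) = -40 ∩ CB · AD = -39]
2. C_y = 5  [2·signedArea(CAD) = -40 ∩ CB · AD = -39]
   → C = (-6, 5)

C = (-6, 5)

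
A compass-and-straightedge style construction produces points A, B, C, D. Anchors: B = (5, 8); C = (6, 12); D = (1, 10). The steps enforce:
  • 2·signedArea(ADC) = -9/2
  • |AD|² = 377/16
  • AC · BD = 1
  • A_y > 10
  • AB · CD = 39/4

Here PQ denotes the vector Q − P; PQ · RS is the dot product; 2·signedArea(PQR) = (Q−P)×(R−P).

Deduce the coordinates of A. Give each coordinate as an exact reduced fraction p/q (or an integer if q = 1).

1. A_x = 23/4  [AB · CD = 39/4 ∩ 2·signedArea(ADC) = -9/2]
2. A_y = 11  [AB · CD = 39/4 ∩ 2·signedArea(ADC) = -9/2]
   → A = (23/4, 11)

A = (23/4, 11)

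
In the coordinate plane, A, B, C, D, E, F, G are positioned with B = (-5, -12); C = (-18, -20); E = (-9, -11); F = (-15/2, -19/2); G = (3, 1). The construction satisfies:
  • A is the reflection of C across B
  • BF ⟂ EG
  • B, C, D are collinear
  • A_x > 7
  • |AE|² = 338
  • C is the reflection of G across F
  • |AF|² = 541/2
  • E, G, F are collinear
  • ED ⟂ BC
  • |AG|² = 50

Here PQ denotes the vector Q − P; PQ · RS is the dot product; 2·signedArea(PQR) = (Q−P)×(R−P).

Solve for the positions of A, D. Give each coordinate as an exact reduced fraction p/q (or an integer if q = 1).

A = (8, -4)
D = (-1737/233, -3148/233)

1. A_x = 8  [A is the reflection of C across B]
2. A_y = -4  [A is the reflection of C across B]
   → A = (8, -4)
3. D_x = -1737/233  [B, C, D are collinear ∩ ED ⟂ BC]
4. D_y = -3148/233  [B, C, D are collinear ∩ ED ⟂ BC]
   → D = (-1737/233, -3148/233)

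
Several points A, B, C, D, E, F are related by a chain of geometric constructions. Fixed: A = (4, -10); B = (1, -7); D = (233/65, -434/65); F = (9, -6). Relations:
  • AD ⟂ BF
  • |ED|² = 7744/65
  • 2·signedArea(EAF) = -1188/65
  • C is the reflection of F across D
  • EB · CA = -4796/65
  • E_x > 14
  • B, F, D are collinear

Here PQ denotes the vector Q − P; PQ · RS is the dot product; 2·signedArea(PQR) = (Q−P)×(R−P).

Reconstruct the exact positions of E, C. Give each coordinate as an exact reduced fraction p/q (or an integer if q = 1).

1. E_x = 937/65  [line -4·x + 5·y + 5478/65 = 0 ∩ |ED|² = 7744/65]
2. E_y = -346/65  [line -4·x + 5·y + 5478/65 = 0 ∩ |ED|² = 7744/65]
   → E = (937/65, -346/65)
3. C_x = -119/65  [EB · CA = -4796/65 ∩ C is the reflection of F across D]
4. C_y = -478/65  [EB · CA = -4796/65 ∩ C is the reflection of F across D]
   → C = (-119/65, -478/65)

C = (-119/65, -478/65)
E = (937/65, -346/65)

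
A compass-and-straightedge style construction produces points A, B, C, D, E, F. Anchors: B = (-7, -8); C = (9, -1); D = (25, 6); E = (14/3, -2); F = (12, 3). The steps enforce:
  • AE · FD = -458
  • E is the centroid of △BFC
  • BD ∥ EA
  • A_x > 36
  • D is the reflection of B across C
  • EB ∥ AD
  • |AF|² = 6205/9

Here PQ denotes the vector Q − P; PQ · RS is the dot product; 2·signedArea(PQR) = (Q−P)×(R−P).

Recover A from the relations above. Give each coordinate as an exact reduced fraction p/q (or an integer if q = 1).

1. A_x = 110/3  [EB ∥ AD ∩ BD ∥ EA]
2. A_y = 12  [EB ∥ AD ∩ BD ∥ EA]
   → A = (110/3, 12)

A = (110/3, 12)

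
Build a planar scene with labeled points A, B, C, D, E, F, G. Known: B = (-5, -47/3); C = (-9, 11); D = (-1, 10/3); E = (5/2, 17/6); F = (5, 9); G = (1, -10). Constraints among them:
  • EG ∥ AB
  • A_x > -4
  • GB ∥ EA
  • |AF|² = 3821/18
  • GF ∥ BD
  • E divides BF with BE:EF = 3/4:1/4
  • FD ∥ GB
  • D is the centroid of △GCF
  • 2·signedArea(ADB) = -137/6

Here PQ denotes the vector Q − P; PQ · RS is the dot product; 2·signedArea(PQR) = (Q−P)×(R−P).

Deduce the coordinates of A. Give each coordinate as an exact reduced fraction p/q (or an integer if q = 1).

A = (-7/2, -17/6)

1. A_x = -7/2  [EG ∥ AB ∩ GB ∥ EA]
2. A_y = -17/6  [EG ∥ AB ∩ GB ∥ EA]
   → A = (-7/2, -17/6)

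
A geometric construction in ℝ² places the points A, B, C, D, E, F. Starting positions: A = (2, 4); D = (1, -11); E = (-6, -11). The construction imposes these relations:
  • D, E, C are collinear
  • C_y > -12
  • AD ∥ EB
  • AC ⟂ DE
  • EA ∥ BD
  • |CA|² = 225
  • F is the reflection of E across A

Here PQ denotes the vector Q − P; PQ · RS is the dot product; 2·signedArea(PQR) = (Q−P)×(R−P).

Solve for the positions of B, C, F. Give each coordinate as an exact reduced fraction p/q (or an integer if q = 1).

1. B_x = -7  [EA ∥ BD ∩ AD ∥ EB]
2. B_y = -26  [EA ∥ BD ∩ AD ∥ EB]
   → B = (-7, -26)
3. C_x = 2  [D, E, C are collinear ∩ AC ⟂ DE]
4. C_y = -11  [D, E, C are collinear ∩ AC ⟂ DE]
   → C = (2, -11)
5. F_x = 10  [F is the reflection of E across A]
6. F_y = 19  [F is the reflection of E across A]
   → F = (10, 19)

B = (-7, -26)
C = (2, -11)
F = (10, 19)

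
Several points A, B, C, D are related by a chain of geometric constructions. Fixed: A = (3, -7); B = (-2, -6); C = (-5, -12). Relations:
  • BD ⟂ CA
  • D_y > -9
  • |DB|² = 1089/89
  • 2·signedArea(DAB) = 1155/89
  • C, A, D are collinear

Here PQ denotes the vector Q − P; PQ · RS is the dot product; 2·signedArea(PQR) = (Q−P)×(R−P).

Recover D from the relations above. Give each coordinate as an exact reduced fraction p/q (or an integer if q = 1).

D = (-13/89, -798/89)

1. D_x = -13/89  [C, A, D are collinear ∩ BD ⟂ CA]
2. D_y = -798/89  [C, A, D are collinear ∩ BD ⟂ CA]
   → D = (-13/89, -798/89)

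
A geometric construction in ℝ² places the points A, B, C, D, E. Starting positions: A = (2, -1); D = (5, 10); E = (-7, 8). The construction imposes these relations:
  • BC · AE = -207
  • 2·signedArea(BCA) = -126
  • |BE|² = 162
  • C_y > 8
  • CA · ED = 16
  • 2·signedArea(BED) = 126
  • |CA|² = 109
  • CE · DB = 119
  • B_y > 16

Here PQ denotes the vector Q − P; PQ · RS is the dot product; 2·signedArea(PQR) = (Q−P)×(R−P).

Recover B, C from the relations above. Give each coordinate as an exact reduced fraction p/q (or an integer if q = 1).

1. C_x = -1  [line -12·x + -2·y + 6 = 0 ∩ |CA|² = 109]
2. C_y = 9  [line -12·x + -2·y + 6 = 0 ∩ |CA|² = 109]
   → C = (-1, 9)
3. B_x = -16  [2·signedArea(BED) = 126 ∩ CE · DB = 119]
4. B_y = 17  [2·signedArea(BED) = 126 ∩ CE · DB = 119]
   → B = (-16, 17)

B = (-16, 17)
C = (-1, 9)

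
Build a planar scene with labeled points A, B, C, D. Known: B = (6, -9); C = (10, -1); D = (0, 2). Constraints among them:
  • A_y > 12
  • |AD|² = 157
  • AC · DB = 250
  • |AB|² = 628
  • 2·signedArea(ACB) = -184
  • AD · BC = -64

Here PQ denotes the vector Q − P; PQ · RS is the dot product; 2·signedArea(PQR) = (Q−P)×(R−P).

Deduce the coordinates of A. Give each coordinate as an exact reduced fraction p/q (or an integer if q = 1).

A = (-6, 13)

1. A_x = -6  [AD · BC = -64 ∩ 2·signedArea(ACB) = -184]
2. A_y = 13  [AD · BC = -64 ∩ 2·signedArea(ACB) = -184]
   → A = (-6, 13)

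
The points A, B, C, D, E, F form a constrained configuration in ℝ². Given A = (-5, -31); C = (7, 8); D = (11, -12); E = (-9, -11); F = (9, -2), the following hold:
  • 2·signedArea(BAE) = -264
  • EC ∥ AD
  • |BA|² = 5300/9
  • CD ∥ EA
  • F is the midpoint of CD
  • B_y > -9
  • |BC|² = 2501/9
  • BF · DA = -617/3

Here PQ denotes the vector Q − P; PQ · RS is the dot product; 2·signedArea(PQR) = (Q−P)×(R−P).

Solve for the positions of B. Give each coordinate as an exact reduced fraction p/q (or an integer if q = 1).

1. B_x = 11/3  [BF · DA = -617/3 ∩ 2·signedArea(BAE) = -264]
2. B_y = -25/3  [BF · DA = -617/3 ∩ 2·signedArea(BAE) = -264]
   → B = (11/3, -25/3)

B = (11/3, -25/3)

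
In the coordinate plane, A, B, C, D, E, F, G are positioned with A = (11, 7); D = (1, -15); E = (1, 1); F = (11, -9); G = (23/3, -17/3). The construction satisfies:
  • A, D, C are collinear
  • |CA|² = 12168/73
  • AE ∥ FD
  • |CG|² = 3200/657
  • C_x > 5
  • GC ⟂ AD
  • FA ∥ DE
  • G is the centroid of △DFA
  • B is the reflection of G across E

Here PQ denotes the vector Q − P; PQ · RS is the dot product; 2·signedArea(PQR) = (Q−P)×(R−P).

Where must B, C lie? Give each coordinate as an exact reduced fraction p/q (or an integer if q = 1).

1. B_x = -17/3  [B is the reflection of G across E]
2. B_y = 23/3  [B is the reflection of G across E]
   → B = (-17/3, 23/3)
3. C_x = 413/73  [A, D, C are collinear ∩ GC ⟂ AD]
4. C_y = -347/73  [A, D, C are collinear ∩ GC ⟂ AD]
   → C = (413/73, -347/73)

B = (-17/3, 23/3)
C = (413/73, -347/73)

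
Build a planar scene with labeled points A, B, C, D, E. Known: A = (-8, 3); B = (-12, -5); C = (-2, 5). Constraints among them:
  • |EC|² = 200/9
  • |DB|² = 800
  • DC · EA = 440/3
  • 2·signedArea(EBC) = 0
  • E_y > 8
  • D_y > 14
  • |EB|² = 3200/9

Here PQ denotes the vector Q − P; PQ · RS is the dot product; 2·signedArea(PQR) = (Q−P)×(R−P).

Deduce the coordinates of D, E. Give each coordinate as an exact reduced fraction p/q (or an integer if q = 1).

D = (8, 15)
E = (4/3, 25/3)

1. E_x = 4/3  [line -10·x + 10·y + -70 = 0 ∩ |EB|² = 3200/9]
2. E_y = 25/3  [line -10·x + 10·y + -70 = 0 ∩ |EB|² = 3200/9]
   → E = (4/3, 25/3)
3. D_x = 8  [line 28/3·x + 16/3·y + -464/3 = 0 ∩ |DB|² = 800]
4. D_y = 15  [line 28/3·x + 16/3·y + -464/3 = 0 ∩ |DB|² = 800]
   → D = (8, 15)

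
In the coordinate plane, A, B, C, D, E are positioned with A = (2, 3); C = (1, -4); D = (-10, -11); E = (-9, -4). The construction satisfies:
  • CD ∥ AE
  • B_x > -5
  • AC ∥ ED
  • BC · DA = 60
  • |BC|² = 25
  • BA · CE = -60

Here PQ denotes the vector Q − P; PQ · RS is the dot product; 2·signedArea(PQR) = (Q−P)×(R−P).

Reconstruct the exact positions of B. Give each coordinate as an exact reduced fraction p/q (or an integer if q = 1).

B = (-4, -4)

1. B_x = -4  [BA · CE = -60 ∩ BC · DA = 60]
2. B_y = -4  [BA · CE = -60 ∩ BC · DA = 60]
   → B = (-4, -4)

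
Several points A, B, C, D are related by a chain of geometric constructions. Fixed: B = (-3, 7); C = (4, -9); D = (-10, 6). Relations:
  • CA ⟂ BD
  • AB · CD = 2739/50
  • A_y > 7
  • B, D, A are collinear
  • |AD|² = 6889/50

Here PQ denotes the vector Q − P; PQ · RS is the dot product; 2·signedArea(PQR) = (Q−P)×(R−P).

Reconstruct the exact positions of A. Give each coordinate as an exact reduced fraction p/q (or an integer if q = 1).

A = (81/50, 383/50)

1. A_x = 81/50  [B, D, A are collinear ∩ CA ⟂ BD]
2. A_y = 383/50  [B, D, A are collinear ∩ CA ⟂ BD]
   → A = (81/50, 383/50)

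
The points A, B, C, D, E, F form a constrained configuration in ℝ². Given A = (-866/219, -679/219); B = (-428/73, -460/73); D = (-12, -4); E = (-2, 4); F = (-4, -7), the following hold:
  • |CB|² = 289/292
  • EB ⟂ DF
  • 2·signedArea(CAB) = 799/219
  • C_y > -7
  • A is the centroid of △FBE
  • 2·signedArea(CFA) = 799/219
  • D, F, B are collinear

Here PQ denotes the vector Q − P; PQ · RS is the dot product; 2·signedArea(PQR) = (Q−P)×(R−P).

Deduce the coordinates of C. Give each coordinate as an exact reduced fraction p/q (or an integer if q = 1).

C = (-360/73, -971/146)

1. C_x = -360/73  [2·signedArea(CAB) = 799/219 ∩ 2·signedArea(CFA) = 799/219]
2. C_y = -971/146  [2·signedArea(CAB) = 799/219 ∩ 2·signedArea(CFA) = 799/219]
   → C = (-360/73, -971/146)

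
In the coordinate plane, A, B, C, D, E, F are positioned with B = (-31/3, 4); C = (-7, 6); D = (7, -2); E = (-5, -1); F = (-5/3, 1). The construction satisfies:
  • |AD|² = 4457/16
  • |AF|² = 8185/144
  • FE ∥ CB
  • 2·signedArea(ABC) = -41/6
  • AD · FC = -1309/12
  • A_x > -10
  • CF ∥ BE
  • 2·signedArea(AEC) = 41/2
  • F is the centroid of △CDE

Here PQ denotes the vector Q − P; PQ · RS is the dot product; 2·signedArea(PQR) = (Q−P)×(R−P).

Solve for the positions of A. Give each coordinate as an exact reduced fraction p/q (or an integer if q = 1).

A = (-9, 11/4)

1. A_x = -9  [2·signedArea(ABC) = -41/6 ∩ AD · FC = -1309/12]
2. A_y = 11/4  [2·signedArea(ABC) = -41/6 ∩ AD · FC = -1309/12]
   → A = (-9, 11/4)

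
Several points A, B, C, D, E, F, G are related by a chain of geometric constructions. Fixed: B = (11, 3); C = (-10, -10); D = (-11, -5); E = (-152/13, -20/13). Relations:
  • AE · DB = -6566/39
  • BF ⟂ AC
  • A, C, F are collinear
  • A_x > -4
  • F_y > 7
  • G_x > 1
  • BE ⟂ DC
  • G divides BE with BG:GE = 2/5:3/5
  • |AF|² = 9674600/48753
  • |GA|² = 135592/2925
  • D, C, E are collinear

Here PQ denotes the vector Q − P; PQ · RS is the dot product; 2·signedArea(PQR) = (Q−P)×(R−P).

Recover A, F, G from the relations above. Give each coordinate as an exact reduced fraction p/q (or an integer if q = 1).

1. G_x = 25/13  [G divides BE with BG:GE = 2/5:3/5]
2. G_y = 77/65  [G divides BE with BG:GE = 2/5:3/5]
   → G = (25/13, 77/65)
3. A_x = -139/39  [line -22·x + -8·y + -3946/39 = 0 ∩ |GA|² = 135592/2925]
4. A_y = -37/13  [line -22·x + -8·y + -3946/39 = 0 ∩ |GA|² = 135592/2925]
   → A = (-139/39, -37/13)
5. F_x = 412489/70421  [A, C, F are collinear ∩ BF ⟂ AC]
6. F_y = 537061/70421  [A, C, F are collinear ∩ BF ⟂ AC]
   → F = (412489/70421, 537061/70421)

A = (-139/39, -37/13)
F = (412489/70421, 537061/70421)
G = (25/13, 77/65)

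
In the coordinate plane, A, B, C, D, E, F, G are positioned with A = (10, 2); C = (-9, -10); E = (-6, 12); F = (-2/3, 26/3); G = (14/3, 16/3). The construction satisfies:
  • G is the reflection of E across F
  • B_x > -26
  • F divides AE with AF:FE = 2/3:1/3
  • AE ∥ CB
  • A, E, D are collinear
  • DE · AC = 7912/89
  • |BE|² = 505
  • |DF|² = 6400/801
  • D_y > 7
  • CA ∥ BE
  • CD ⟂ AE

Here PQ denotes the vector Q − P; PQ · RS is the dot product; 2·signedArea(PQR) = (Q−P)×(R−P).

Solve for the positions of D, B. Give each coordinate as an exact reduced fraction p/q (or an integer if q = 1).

B = (-25, 0)
D = (154/89, 638/89)

1. D_x = 154/89  [A, E, D are collinear ∩ CD ⟂ AE]
2. D_y = 638/89  [A, E, D are collinear ∩ CD ⟂ AE]
   → D = (154/89, 638/89)
3. B_x = -25  [CA ∥ BE ∩ AE ∥ CB]
4. B_y = 0  [CA ∥ BE ∩ AE ∥ CB]
   → B = (-25, 0)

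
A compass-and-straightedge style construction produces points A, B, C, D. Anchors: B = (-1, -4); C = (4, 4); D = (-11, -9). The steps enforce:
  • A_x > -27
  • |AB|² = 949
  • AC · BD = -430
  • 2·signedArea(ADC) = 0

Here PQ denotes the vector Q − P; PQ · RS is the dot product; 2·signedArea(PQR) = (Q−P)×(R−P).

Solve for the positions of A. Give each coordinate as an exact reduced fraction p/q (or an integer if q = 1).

A = (-26, -22)

1. A_x = -26  [2·signedArea(ADC) = 0 ∩ AC · BD = -430]
2. A_y = -22  [2·signedArea(ADC) = 0 ∩ AC · BD = -430]
   → A = (-26, -22)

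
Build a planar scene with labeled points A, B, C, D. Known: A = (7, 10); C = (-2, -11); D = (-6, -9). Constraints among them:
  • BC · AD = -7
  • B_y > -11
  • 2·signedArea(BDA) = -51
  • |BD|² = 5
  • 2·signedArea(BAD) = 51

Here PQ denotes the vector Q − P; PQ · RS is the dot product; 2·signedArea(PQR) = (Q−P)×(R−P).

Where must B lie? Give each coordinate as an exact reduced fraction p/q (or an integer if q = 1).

1. B_x = -4  [2·signedArea(BDA) = -51 ∩ BC · AD = -7]
2. B_y = -10  [2·signedArea(BDA) = -51 ∩ BC · AD = -7]
   → B = (-4, -10)

B = (-4, -10)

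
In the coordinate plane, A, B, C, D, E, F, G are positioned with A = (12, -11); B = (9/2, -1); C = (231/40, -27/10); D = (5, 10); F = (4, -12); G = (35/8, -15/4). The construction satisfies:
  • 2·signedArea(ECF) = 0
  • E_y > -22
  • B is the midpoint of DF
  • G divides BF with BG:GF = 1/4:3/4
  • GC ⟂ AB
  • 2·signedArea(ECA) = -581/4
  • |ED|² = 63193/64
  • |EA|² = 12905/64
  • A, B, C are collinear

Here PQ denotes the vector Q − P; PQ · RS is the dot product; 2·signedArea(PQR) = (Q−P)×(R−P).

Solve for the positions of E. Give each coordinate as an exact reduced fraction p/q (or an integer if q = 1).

E = (89/40, -213/10)

1. E_x = 89/40  [2·signedArea(ECF) = 0 ∩ 2·signedArea(ECA) = -581/4]
2. E_y = -213/10  [2·signedArea(ECF) = 0 ∩ 2·signedArea(ECA) = -581/4]
   → E = (89/40, -213/10)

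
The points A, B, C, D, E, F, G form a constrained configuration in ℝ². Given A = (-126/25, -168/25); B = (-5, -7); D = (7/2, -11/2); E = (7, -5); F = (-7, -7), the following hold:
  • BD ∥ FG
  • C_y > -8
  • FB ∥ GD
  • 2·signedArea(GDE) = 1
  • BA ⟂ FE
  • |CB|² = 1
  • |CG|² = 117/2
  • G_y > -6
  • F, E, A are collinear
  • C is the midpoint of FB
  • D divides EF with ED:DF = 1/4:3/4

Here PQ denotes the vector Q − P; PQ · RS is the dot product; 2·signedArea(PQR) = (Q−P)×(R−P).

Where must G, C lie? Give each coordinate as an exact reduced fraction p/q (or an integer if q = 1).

C = (-6, -7)
G = (3/2, -11/2)

1. G_x = 3/2  [FB ∥ GD ∩ BD ∥ FG]
2. G_y = -11/2  [FB ∥ GD ∩ BD ∥ FG]
   → G = (3/2, -11/2)
3. C_x = -6  [C is the midpoint of FB]
4. C_y = -7  [C is the midpoint of FB]
   → C = (-6, -7)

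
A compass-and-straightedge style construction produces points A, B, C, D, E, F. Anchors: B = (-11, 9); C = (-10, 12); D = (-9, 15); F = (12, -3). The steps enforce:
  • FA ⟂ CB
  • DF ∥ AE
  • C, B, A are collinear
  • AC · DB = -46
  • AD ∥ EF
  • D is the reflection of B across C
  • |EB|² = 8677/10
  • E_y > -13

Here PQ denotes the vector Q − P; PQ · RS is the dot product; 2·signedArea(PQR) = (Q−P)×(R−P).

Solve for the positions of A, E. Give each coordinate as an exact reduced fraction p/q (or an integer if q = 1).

1. A_x = -123/10  [C, B, A are collinear ∩ FA ⟂ CB]
2. A_y = 51/10  [C, B, A are collinear ∩ FA ⟂ CB]
   → A = (-123/10, 51/10)
3. E_x = 87/10  [AD ∥ EF ∩ DF ∥ AE]
4. E_y = -129/10  [AD ∥ EF ∩ DF ∥ AE]
   → E = (87/10, -129/10)

A = (-123/10, 51/10)
E = (87/10, -129/10)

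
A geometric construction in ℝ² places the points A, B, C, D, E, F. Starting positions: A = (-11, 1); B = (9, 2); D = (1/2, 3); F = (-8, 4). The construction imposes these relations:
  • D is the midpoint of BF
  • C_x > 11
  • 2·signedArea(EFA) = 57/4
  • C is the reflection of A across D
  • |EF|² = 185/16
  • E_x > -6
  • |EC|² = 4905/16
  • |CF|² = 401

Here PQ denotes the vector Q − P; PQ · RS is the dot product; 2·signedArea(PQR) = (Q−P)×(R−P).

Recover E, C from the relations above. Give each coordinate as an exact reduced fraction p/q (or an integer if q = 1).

C = (12, 5)
E = (-21/4, 2)

1. E_x = -21/4  [line 3·x + -3·y + 87/4 = 0 ∩ |EF|² = 185/16]
2. E_y = 2  [line 3·x + -3·y + 87/4 = 0 ∩ |EF|² = 185/16]
   → E = (-21/4, 2)
3. C_x = 12  [C is the reflection of A across D]
4. C_y = 5  [C is the reflection of A across D]
   → C = (12, 5)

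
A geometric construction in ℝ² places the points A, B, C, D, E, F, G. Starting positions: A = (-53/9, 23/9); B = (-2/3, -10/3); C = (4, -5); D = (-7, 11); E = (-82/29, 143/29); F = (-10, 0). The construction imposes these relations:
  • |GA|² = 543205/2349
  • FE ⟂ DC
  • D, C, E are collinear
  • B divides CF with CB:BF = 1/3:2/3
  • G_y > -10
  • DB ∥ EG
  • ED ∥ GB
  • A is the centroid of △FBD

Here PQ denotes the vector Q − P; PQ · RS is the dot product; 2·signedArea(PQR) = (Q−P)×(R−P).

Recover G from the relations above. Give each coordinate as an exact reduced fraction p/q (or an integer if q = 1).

G = (305/87, -818/87)

1. G_x = 305/87  [ED ∥ GB ∩ DB ∥ EG]
2. G_y = -818/87  [ED ∥ GB ∩ DB ∥ EG]
   → G = (305/87, -818/87)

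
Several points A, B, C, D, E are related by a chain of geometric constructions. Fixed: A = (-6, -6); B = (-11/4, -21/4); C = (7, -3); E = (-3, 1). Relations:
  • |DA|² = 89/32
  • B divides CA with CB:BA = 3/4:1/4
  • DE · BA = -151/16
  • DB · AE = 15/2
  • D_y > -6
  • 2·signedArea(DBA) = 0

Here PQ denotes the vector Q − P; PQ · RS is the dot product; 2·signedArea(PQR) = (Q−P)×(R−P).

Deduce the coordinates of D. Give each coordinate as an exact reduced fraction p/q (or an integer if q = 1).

1. D_x = -35/8  [2·signedArea(DBA) = 0 ∩ DE · BA = -151/16]
2. D_y = -45/8  [2·signedArea(DBA) = 0 ∩ DE · BA = -151/16]
   → D = (-35/8, -45/8)

D = (-35/8, -45/8)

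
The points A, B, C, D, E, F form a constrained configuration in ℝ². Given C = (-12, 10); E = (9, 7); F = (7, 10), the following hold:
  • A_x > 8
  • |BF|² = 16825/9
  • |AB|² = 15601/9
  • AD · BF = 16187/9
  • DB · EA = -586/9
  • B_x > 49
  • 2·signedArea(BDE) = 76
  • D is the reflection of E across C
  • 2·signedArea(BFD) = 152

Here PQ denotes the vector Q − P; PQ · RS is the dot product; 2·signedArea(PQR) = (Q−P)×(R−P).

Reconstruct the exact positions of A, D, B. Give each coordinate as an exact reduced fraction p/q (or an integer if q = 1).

1. D_x = -33  [D is the reflection of E across C]
2. D_y = 13  [D is the reflection of E across C]
   → D = (-33, 13)
3. B_x = 149/3  [2·signedArea(BFD) = 152 ∩ 2·signedArea(BDE) = 76]
4. B_y = 3  [2·signedArea(BFD) = 152 ∩ 2·signedArea(BDE) = 76]
   → B = (149/3, 3)
5. A_x = 25/3  [AD · BF = 16187/9 ∩ DB · EA = -586/9]
6. A_y = 8  [AD · BF = 16187/9 ∩ DB · EA = -586/9]
   → A = (25/3, 8)

A = (25/3, 8)
B = (149/3, 3)
D = (-33, 13)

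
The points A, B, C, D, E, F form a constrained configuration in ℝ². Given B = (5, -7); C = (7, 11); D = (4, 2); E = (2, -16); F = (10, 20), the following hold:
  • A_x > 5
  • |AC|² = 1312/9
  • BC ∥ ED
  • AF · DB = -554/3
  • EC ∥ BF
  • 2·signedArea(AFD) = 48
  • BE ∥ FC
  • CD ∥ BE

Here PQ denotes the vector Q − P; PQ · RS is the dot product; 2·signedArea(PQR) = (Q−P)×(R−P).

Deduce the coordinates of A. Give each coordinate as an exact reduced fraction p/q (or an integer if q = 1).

A = (17/3, -1)

1. A_x = 17/3  [2·signedArea(AFD) = 48 ∩ AF · DB = -554/3]
2. A_y = -1  [2·signedArea(AFD) = 48 ∩ AF · DB = -554/3]
   → A = (17/3, -1)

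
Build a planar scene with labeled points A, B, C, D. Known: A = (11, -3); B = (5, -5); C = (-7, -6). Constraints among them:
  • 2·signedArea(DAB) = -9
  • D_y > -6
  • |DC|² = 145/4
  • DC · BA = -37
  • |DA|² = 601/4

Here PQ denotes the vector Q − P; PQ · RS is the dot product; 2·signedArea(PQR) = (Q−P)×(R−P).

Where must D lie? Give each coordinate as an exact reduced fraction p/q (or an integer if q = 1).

D = (-1, -11/2)

1. D_x = -1  [DC · BA = -37 ∩ 2·signedArea(DAB) = -9]
2. D_y = -11/2  [DC · BA = -37 ∩ 2·signedArea(DAB) = -9]
   → D = (-1, -11/2)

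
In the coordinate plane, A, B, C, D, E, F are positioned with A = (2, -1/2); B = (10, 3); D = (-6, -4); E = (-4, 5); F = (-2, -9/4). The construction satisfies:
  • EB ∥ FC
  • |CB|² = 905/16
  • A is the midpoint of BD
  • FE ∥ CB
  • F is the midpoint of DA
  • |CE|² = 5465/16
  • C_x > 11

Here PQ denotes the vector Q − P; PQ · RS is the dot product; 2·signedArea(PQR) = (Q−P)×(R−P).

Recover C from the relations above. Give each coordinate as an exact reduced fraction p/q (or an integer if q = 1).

1. C_x = 12  [FE ∥ CB ∩ EB ∥ FC]
2. C_y = -17/4  [FE ∥ CB ∩ EB ∥ FC]
   → C = (12, -17/4)

C = (12, -17/4)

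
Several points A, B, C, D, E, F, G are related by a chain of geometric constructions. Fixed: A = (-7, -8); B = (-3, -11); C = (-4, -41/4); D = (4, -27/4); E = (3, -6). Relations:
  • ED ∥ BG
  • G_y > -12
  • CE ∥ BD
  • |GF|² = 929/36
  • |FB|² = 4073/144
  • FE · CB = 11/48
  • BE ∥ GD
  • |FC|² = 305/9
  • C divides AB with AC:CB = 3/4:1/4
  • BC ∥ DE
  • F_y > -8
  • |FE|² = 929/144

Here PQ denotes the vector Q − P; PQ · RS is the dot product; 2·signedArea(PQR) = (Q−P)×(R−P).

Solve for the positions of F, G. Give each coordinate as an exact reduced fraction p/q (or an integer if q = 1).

1. F_x = 4/3  [line -1·x + 3/4·y + 349/48 = 0 ∩ |FB|² = 4073/144]
2. F_y = -95/12  [line -1·x + 3/4·y + 349/48 = 0 ∩ |FB|² = 4073/144]
   → F = (4/3, -95/12)
3. G_x = -2  [BE ∥ GD ∩ ED ∥ BG]
4. G_y = -47/4  [BE ∥ GD ∩ ED ∥ BG]
   → G = (-2, -47/4)

F = (4/3, -95/12)
G = (-2, -47/4)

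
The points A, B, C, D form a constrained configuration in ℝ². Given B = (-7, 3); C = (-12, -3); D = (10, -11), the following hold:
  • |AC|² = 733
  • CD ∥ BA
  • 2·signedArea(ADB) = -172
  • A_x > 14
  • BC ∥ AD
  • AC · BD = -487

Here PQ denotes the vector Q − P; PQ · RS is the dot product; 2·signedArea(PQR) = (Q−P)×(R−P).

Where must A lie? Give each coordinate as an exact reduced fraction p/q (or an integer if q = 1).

A = (15, -5)

1. A_x = 15  [BC ∥ AD ∩ CD ∥ BA]
2. A_y = -5  [BC ∥ AD ∩ CD ∥ BA]
   → A = (15, -5)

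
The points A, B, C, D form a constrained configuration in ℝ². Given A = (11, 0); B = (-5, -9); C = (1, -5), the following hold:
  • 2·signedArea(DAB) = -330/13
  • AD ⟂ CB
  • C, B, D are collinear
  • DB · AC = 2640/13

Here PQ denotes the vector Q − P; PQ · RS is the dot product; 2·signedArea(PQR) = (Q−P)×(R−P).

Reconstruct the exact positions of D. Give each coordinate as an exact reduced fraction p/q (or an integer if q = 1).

1. D_x = 133/13  [C, B, D are collinear ∩ AD ⟂ CB]
2. D_y = 15/13  [C, B, D are collinear ∩ AD ⟂ CB]
   → D = (133/13, 15/13)

D = (133/13, 15/13)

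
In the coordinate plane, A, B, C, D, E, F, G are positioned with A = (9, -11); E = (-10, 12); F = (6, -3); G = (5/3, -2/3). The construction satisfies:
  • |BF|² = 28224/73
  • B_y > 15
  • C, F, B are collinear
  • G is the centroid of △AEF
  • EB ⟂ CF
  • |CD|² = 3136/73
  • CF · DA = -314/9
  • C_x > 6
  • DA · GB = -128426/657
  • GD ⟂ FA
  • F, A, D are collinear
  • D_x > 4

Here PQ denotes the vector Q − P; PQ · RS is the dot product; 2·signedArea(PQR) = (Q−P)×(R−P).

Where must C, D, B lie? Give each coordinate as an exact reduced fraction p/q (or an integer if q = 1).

B = (-66/73, 1125/73)
C = (7, -17/3)
D = (343/73, 103/219)

1. D_x = 343/73  [F, A, D are collinear ∩ GD ⟂ FA]
2. D_y = 103/219  [F, A, D are collinear ∩ GD ⟂ FA]
   → D = (343/73, 103/219)
3. B_x = -66/73  [line 314/73·x + -2512/219·y + 13188/73 = 0 ∩ |BF|² = 28224/73]
4. B_y = 1125/73  [line 314/73·x + -2512/219·y + 13188/73 = 0 ∩ |BF|² = 28224/73]
   → B = (-66/73, 1125/73)
5. C_x = 7  [CF · DA = -314/9 ∩ C, F, B are collinear]
6. C_y = -17/3  [CF · DA = -314/9 ∩ C, F, B are collinear]
   → C = (7, -17/3)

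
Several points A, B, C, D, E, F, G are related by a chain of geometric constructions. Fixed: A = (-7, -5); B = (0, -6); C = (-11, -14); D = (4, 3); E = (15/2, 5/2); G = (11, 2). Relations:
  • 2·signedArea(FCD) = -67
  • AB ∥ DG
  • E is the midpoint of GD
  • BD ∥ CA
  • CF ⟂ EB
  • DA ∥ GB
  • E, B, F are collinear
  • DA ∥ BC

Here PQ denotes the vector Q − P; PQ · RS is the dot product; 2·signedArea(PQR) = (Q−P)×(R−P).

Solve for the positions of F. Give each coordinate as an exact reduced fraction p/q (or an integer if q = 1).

1. F_x = -4515/514  [E, B, F are collinear ∩ CF ⟂ EB]
2. F_y = -8201/514  [E, B, F are collinear ∩ CF ⟂ EB]
   → F = (-4515/514, -8201/514)

F = (-4515/514, -8201/514)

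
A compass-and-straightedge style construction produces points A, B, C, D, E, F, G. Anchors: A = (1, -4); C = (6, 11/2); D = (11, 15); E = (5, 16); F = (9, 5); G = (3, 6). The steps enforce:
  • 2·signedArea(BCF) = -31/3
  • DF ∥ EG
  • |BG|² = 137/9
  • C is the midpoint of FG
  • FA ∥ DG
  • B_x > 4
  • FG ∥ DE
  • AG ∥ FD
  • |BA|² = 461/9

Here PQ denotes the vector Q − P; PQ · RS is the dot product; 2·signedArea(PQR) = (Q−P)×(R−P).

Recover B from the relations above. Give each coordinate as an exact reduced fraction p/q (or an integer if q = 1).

B = (13/3, 7/3)

1. B_x = 13/3  [line 1/2·x + 3·y + -55/6 = 0 ∩ |BG|² = 137/9]
2. B_y = 7/3  [line 1/2·x + 3·y + -55/6 = 0 ∩ |BG|² = 137/9]
   → B = (13/3, 7/3)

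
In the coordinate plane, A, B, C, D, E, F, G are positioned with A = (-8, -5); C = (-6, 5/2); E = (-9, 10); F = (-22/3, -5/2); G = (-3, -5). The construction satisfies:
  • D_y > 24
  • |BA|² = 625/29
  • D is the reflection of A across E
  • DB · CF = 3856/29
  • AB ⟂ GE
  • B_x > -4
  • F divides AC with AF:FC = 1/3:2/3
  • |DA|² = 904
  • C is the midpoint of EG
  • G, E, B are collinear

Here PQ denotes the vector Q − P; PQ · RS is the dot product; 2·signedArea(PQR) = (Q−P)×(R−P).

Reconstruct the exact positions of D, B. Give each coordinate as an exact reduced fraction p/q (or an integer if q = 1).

1. D_x = -10  [D is the reflection of A across E]
2. D_y = 25  [D is the reflection of A across E]
   → D = (-10, 25)
3. B_x = -107/29  [G, E, B are collinear ∩ AB ⟂ GE]
4. B_y = -95/29  [G, E, B are collinear ∩ AB ⟂ GE]
   → B = (-107/29, -95/29)

B = (-107/29, -95/29)
D = (-10, 25)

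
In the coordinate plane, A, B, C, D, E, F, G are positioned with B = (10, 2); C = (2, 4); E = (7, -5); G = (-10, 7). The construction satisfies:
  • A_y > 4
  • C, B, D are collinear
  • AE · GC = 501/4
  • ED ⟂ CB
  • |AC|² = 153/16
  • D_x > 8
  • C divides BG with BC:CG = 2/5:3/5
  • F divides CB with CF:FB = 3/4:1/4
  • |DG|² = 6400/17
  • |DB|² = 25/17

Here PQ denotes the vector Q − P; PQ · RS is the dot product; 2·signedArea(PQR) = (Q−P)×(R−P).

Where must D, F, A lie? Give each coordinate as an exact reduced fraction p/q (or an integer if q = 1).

1. D_x = 150/17  [C, B, D are collinear ∩ ED ⟂ CB]
2. D_y = 39/17  [C, B, D are collinear ∩ ED ⟂ CB]
   → D = (150/17, 39/17)
3. F_x = 8  [F divides CB with CF:FB = 3/4:1/4]
4. F_y = 5/2  [F divides CB with CF:FB = 3/4:1/4]
   → F = (8, 5/2)
5. A_x = -1  [line -12·x + 3·y + -105/4 = 0 ∩ |AC|² = 153/16]
6. A_y = 19/4  [line -12·x + 3·y + -105/4 = 0 ∩ |AC|² = 153/16]
   → A = (-1, 19/4)

A = (-1, 19/4)
D = (150/17, 39/17)
F = (8, 5/2)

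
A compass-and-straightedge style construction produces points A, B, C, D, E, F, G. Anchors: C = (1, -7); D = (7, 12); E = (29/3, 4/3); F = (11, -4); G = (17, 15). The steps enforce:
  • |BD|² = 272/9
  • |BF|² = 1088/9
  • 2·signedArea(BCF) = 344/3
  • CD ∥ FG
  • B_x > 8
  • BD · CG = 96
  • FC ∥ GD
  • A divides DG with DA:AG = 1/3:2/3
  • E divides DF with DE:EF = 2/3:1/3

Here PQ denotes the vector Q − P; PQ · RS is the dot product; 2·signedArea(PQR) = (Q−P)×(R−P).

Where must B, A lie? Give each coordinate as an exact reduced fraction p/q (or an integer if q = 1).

A = (31/3, 13)
B = (25/3, 20/3)

1. B_x = 25/3  [2·signedArea(BCF) = 344/3 ∩ BD · CG = 96]
2. B_y = 20/3  [2·signedArea(BCF) = 344/3 ∩ BD · CG = 96]
   → B = (25/3, 20/3)
3. A_x = 31/3  [A divides DG with DA:AG = 1/3:2/3]
4. A_y = 13  [A divides DG with DA:AG = 1/3:2/3]
   → A = (31/3, 13)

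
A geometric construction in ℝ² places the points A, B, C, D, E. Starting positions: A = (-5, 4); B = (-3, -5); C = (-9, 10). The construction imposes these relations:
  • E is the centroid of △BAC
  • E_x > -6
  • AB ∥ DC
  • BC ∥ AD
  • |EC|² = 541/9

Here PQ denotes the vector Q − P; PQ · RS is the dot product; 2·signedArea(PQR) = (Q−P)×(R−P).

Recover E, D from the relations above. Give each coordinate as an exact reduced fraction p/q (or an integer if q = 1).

1. E_x = -17/3  [E is the centroid of △BAC]
2. E_y = 3  [E is the centroid of △BAC]
   → E = (-17/3, 3)
3. D_x = -11  [AB ∥ DC ∩ BC ∥ AD]
4. D_y = 19  [AB ∥ DC ∩ BC ∥ AD]
   → D = (-11, 19)

D = (-11, 19)
E = (-17/3, 3)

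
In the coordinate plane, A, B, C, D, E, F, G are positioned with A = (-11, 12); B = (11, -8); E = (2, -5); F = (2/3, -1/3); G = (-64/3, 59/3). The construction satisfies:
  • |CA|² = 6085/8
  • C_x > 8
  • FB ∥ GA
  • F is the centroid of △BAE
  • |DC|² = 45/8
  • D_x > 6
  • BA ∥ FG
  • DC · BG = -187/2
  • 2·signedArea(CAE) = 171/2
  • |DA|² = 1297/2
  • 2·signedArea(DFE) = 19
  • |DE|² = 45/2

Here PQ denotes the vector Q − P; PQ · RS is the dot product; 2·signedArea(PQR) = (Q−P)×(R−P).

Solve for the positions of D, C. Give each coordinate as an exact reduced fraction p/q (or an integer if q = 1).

1. D_x = 13/2  [line 14/3·x + 4/3·y + -65/3 = 0 ∩ |DA|² = 1297/2]
2. D_y = -13/2  [line 14/3·x + 4/3·y + -65/3 = 0 ∩ |DA|² = 1297/2]
   → D = (13/2, -13/2)
3. C_x = 35/4  [DC · BG = -187/2 ∩ 2·signedArea(CAE) = 171/2]
4. C_y = -29/4  [DC · BG = -187/2 ∩ 2·signedArea(CAE) = 171/2]
   → C = (35/4, -29/4)

C = (35/4, -29/4)
D = (13/2, -13/2)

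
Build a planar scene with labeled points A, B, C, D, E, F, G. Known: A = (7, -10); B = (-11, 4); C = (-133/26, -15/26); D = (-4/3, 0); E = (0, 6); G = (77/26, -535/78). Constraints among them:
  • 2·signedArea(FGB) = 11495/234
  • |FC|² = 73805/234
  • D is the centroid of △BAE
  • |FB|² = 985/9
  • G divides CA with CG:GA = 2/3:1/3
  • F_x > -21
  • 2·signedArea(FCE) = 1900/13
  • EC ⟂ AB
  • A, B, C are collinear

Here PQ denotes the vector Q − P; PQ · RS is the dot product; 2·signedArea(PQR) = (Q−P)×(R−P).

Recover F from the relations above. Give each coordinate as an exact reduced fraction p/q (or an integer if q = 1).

1. F_x = -62/3  [2·signedArea(FCE) = 1900/13 ∩ 2·signedArea(FGB) = 11495/234]
2. F_y = 8  [2·signedArea(FCE) = 1900/13 ∩ 2·signedArea(FGB) = 11495/234]
   → F = (-62/3, 8)

F = (-62/3, 8)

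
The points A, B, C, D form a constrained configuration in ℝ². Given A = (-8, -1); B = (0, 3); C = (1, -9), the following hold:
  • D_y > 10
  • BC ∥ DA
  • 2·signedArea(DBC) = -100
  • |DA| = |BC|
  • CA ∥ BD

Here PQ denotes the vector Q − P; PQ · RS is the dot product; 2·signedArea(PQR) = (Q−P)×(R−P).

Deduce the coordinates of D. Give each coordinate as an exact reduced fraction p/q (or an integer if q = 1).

1. D_x = -9  [BC ∥ DA ∩ CA ∥ BD]
2. D_y = 11  [BC ∥ DA ∩ CA ∥ BD]
   → D = (-9, 11)

D = (-9, 11)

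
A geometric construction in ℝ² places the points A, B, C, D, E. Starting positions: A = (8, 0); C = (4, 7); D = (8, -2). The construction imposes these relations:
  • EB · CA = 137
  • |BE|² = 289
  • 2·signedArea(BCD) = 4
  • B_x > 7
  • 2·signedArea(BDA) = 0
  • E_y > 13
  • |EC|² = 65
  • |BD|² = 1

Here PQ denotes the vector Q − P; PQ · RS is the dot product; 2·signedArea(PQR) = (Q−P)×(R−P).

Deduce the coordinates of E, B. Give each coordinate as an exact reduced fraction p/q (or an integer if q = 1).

1. B_x = 8  [2·signedArea(BDA) = 0 ∩ 2·signedArea(BCD) = 4]
2. B_y = -1  [2·signedArea(BDA) = 0 ∩ 2·signedArea(BCD) = 4]
   → B = (8, -1)
3. E_x = 0  [line -4·x + 7·y + -98 = 0 ∩ |EC|² = 65]
4. E_y = 14  [line -4·x + 7·y + -98 = 0 ∩ |EC|² = 65]
   → E = (0, 14)

B = (8, -1)
E = (0, 14)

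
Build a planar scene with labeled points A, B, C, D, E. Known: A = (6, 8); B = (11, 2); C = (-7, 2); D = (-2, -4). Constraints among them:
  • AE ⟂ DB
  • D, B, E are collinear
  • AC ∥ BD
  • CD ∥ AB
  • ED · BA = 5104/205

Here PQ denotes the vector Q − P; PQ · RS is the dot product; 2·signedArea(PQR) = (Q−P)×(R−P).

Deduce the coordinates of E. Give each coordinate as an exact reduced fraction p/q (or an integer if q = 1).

E = (1878/205, 236/205)

1. E_x = 1878/205  [D, B, E are collinear ∩ AE ⟂ DB]
2. E_y = 236/205  [D, B, E are collinear ∩ AE ⟂ DB]
   → E = (1878/205, 236/205)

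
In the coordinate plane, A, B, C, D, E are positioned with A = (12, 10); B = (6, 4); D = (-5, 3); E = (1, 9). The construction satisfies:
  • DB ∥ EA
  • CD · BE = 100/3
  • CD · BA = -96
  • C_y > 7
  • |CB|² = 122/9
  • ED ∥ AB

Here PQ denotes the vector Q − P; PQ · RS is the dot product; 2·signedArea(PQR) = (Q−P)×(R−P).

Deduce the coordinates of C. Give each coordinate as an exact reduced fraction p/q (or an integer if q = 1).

C = (19/3, 23/3)

1. C_x = 19/3  [CD · BA = -96 ∩ CD · BE = 100/3]
2. C_y = 23/3  [CD · BA = -96 ∩ CD · BE = 100/3]
   → C = (19/3, 23/3)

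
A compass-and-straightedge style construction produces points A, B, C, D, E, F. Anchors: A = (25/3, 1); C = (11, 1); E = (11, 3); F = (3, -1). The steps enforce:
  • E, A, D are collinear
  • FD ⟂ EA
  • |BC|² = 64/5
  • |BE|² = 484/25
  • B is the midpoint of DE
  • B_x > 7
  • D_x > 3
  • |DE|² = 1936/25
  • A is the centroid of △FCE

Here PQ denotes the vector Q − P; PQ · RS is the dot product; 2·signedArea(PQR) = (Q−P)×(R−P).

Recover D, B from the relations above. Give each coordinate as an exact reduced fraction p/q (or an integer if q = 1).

B = (187/25, 9/25)
D = (99/25, -57/25)

1. D_x = 99/25  [E, A, D are collinear ∩ FD ⟂ EA]
2. D_y = -57/25  [E, A, D are collinear ∩ FD ⟂ EA]
   → D = (99/25, -57/25)
3. B_x = 187/25  [B is the midpoint of DE]
4. B_y = 9/25  [B is the midpoint of DE]
   → B = (187/25, 9/25)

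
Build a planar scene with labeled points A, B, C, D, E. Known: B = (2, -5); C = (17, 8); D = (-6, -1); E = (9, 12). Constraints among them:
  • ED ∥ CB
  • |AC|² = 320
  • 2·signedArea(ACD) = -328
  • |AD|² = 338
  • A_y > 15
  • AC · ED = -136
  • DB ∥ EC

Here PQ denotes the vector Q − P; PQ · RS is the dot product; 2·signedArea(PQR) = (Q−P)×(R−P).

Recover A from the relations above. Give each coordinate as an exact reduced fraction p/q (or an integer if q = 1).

1. A_x = 1  [2·signedArea(ACD) = -328 ∩ AC · ED = -136]
2. A_y = 16  [2·signedArea(ACD) = -328 ∩ AC · ED = -136]
   → A = (1, 16)

A = (1, 16)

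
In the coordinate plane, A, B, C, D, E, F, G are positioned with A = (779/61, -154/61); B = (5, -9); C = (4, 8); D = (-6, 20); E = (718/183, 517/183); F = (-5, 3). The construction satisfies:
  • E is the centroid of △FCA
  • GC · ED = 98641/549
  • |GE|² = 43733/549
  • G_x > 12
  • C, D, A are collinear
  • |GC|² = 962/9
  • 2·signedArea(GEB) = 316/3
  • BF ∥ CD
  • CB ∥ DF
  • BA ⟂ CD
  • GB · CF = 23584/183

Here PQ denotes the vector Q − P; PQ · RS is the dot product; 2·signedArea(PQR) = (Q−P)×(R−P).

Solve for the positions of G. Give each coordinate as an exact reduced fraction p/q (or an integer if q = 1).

G = (2351/183, 485/183)

1. G_x = 2351/183  [GB · CF = 23584/183 ∩ GC · ED = 98641/549]
2. G_y = 485/183  [GB · CF = 23584/183 ∩ GC · ED = 98641/549]
   → G = (2351/183, 485/183)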